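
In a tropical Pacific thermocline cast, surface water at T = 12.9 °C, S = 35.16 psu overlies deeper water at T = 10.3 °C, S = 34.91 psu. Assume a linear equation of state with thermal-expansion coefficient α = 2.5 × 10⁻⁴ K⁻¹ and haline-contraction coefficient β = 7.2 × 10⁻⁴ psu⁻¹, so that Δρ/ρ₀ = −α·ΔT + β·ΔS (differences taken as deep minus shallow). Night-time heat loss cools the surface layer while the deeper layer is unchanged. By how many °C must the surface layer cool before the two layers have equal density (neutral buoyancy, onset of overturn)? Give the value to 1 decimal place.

Neutral buoyancy requires Δρ = 0, i.e. −α(T_deep − T_surf′) + β(S_deep − S_surf) = 0.
T_surf′ = T_deep − (β/α)·ΔS = 10.3 − (7.2 × 10⁻⁴/2.5 × 10⁻⁴)·(-0.25) = 11.020 °C.
Cooling required: 12.9 − (11.020) = 1.880 °C.

1.9 °C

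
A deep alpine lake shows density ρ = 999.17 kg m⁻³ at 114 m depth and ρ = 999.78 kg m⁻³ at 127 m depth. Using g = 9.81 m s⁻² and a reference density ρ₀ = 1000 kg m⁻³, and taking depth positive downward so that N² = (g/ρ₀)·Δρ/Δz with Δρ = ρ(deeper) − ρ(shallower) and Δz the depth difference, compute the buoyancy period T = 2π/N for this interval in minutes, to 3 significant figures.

Δρ = 999.78 − 999.17 = 0.61 kg m⁻³ over Δz = 127 − 114 = 13 m.
N² = (9.81/1000) × (0.61/13) = 4.6032 × 10⁻⁴ s⁻².
N = √(4.6032 × 10⁻⁴) = 0.021455 rad s⁻¹, so T = 2π/N = 292.85 s = 4.8808 min ≈ 4.88 min.

4.88 min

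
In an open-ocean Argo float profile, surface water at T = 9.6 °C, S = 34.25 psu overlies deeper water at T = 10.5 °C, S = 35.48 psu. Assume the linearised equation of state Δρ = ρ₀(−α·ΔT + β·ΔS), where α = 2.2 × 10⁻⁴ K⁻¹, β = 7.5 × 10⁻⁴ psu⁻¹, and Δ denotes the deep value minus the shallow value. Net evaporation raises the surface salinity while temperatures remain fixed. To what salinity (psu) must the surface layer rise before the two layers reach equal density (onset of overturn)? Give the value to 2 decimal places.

35.22 psu

Neutral buoyancy requires −α(T_deep − T_surf) + β(S_deep − S_surf′) = 0.
S_surf′ = S_deep − (α/β)·ΔT = 35.48 − (2.2 × 10⁻⁴/7.5 × 10⁻⁴)·(+0.9) = 35.2160 psu.
Increase required: 35.2160 − 34.25 = 0.9660 psu.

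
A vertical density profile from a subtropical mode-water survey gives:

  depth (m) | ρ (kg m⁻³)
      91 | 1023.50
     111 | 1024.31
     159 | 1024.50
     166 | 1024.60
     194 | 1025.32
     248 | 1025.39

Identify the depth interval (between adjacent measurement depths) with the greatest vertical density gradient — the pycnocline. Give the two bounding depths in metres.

91–111 m

Compute the density gradient over each adjacent pair:
  91–111 m: Δρ/Δz = 0.81/20 = 0.041 kg m⁻⁴
  111–159 m: Δρ/Δz = 0.19/48 = 4.0 × 10⁻³ kg m⁻⁴
  159–166 m: Δρ/Δz = 0.10/7 = 0.014 kg m⁻⁴
  166–194 m: Δρ/Δz = 0.72/28 = 0.026 kg m⁻⁴
  194–248 m: Δρ/Δz = 0.07/54 = 1.3 × 10⁻³ kg m⁻⁴
The largest gradient is in the 91–111 m interval — the pycnocline.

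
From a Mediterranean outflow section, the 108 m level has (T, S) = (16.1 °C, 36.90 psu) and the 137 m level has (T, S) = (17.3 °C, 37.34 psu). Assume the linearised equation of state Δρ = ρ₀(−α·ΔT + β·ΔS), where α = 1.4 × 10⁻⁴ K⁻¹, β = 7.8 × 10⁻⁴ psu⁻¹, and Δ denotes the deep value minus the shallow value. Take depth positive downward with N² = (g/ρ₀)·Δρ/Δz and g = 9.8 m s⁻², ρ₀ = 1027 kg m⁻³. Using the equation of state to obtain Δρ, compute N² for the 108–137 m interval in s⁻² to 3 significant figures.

ΔT = +1.2 K, ΔS = +0.44 psu (deep − shallow).
Δρ/ρ₀ = −αΔT + βΔS = -1.68 × 10⁻⁴ + 3.432 × 10⁻⁴ = 1.752 × 10⁻⁴, so Δρ ≈ 0.1799 kg m⁻³.
N² = (g/ρ₀)·Δρ/Δz = g·(Δρ/ρ₀)/Δz = 9.8 × 1.752 × 10⁻⁴ / 29 = 5.9206 × 10⁻⁵ s⁻² ≈ 5.92 × 10⁻⁵ s⁻².

5.92 × 10⁻⁵ s⁻²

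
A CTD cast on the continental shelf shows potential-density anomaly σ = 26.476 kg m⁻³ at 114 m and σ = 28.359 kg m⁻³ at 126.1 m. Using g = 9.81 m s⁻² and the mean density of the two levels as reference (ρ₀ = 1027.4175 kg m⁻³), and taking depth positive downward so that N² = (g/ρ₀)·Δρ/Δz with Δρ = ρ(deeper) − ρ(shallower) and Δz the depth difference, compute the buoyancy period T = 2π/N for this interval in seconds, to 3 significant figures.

Δρ = 1028.359 − 1026.476 = 1.883 kg m⁻³ over Δz = 126.1 − 114 = 12.1 m.
N² = (9.81/1027.4175) × (1.883/12.1) = 1.4859 × 10⁻³ s⁻².
N = √(1.4859 × 10⁻³) = 0.038547 rad s⁻¹, so T = 2π/N = 163.00 s ≈ 163 s.

163 s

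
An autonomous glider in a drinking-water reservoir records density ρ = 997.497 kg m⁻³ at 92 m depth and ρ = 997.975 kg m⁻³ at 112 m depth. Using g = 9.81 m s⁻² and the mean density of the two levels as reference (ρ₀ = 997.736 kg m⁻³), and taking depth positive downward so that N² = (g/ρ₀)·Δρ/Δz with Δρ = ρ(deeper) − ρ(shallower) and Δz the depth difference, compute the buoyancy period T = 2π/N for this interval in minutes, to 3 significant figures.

Δρ = 997.975 − 997.497 = 0.478 kg m⁻³ over Δz = 112 − 92 = 20 m.
N² = (9.81/997.736) × (0.478/20) = 2.3499 × 10⁻⁴ s⁻².
N = √(2.3499 × 10⁻⁴) = 0.015329 rad s⁻¹, so T = 2π/N = 409.89 s = 6.8315 min ≈ 6.83 min.

6.83 min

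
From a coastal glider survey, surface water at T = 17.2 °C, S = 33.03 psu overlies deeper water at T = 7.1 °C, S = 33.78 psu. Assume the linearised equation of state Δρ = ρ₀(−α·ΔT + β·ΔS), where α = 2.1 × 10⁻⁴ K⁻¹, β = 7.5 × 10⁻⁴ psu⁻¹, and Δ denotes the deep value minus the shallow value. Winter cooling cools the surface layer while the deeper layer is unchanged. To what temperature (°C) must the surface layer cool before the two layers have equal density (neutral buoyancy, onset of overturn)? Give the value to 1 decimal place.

4.4 °C

Neutral buoyancy requires Δρ = 0, i.e. −α(T_deep − T_surf′) + β(S_deep − S_surf) = 0.
T_surf′ = T_deep − (β/α)·ΔS = 7.1 − (7.5 × 10⁻⁴/2.1 × 10⁻⁴)·(+0.75) = 4.421 °C.
Cooling required: 17.2 − (4.421) = 12.779 °C.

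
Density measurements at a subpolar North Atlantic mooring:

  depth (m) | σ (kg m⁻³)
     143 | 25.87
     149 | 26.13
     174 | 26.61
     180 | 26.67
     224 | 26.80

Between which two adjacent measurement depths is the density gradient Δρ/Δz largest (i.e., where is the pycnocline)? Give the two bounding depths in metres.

Compute the density gradient over each adjacent pair:
  143–149 m: Δρ/Δz = 0.26/6 = 0.043 kg m⁻⁴
  149–174 m: Δρ/Δz = 0.48/25 = 0.019 kg m⁻⁴
  174–180 m: Δρ/Δz = 0.06/6 = 0.010 kg m⁻⁴
  180–224 m: Δρ/Δz = 0.13/44 = 3.0 × 10⁻³ kg m⁻⁴
The largest gradient is in the 143–149 m interval — the pycnocline.

143–149 m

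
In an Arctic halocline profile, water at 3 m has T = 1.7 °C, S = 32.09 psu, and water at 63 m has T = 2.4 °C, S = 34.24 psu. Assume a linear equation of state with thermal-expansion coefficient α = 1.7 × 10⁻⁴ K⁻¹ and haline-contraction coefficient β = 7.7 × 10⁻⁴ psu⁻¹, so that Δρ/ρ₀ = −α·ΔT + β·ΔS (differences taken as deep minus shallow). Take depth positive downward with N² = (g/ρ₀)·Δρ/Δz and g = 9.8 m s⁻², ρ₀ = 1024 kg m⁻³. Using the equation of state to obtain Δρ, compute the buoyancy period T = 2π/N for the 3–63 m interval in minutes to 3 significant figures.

6.61 min

ΔT = +0.7 K, ΔS = +2.15 psu (deep − shallow).
Δρ/ρ₀ = −αΔT + βΔS = -1.19 × 10⁻⁴ + 1.6555 × 10⁻³ = 1.5365 × 10⁻³, so Δρ ≈ 1.573 kg m⁻³.
N² = (g/ρ₀)·Δρ/Δz = g·(Δρ/ρ₀)/Δz = 9.8 × 1.5365 × 10⁻³ / 60 = 2.5096 × 10⁻⁴ s⁻².
N = √(2.5096 × 10⁻⁴) = 0.015842 rad s⁻¹ → T = 2π/N = 396.62 s = 6.6103 min ≈ 6.61 min.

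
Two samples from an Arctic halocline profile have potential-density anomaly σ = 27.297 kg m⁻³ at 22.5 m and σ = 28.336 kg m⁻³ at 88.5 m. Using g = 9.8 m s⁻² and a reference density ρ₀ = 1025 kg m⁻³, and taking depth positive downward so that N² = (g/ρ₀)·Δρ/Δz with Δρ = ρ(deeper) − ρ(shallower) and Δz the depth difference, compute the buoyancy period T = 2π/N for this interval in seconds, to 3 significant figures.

512 s

Δρ = 1028.336 − 1027.297 = 1.039 kg m⁻³ over Δz = 88.5 − 22.5 = 66 m.
N² = (9.8/1025) × (1.039/66) = 1.5051 × 10⁻⁴ s⁻².
N = √(1.5051 × 10⁻⁴) = 0.012268 rad s⁻¹, so T = 2π/N = 512.16 s ≈ 512 s.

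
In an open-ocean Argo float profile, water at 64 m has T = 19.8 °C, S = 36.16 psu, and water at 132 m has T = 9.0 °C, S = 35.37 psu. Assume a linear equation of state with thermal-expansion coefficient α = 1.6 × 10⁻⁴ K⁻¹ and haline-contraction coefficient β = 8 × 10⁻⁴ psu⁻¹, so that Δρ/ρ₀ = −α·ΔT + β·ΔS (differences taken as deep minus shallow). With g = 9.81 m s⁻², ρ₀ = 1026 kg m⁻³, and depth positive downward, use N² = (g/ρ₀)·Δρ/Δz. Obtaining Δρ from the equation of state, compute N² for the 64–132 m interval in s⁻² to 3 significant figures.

ΔT = -10.8 K, ΔS = -0.79 psu (deep − shallow).
Δρ/ρ₀ = −αΔT + βΔS = 1.728 × 10⁻³ − 6.32 × 10⁻⁴ = 1.096 × 10⁻³, so Δρ ≈ 1.124 kg m⁻³.
N² = (g/ρ₀)·Δρ/Δz = g·(Δρ/ρ₀)/Δz = 9.81 × 1.096 × 10⁻³ / 68 = 1.5811 × 10⁻⁴ s⁻² ≈ 1.58 × 10⁻⁴ s⁻².

1.58 × 10⁻⁴ s⁻²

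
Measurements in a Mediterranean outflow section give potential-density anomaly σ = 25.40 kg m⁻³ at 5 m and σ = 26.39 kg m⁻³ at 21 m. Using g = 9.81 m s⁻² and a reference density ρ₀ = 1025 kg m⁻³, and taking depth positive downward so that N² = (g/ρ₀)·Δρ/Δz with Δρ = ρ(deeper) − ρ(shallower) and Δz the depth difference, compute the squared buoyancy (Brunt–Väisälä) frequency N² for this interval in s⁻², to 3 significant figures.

5.92 × 10⁻⁴ s⁻²

Δρ = 1026.39 − 1025.40 = 0.99 kg m⁻³ over Δz = 21 − 5 = 16 m.
N² = (9.81/1025) × (0.99/16) = 5.9219 × 10⁻⁴ s⁻² ≈ 5.92 × 10⁻⁴ s⁻².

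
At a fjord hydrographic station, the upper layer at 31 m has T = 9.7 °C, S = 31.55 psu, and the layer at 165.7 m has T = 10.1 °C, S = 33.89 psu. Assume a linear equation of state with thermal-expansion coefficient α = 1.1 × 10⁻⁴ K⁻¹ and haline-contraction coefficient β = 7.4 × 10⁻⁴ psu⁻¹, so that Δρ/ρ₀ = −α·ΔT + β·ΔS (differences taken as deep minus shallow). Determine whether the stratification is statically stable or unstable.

stable

ΔT = 10.1 − 9.7 = +0.4 K and ΔS = 33.89 − 31.55 = +2.34 psu (deep − shallow).
−αΔT = -4.40 × 10⁻⁵; βΔS = 1.7316 × 10⁻³; sum Δρ/ρ₀ = 1.6876 × 10⁻³.
Δρ/ρ₀ > 0, so Δρ > 0: deeper water is denser → statically stable.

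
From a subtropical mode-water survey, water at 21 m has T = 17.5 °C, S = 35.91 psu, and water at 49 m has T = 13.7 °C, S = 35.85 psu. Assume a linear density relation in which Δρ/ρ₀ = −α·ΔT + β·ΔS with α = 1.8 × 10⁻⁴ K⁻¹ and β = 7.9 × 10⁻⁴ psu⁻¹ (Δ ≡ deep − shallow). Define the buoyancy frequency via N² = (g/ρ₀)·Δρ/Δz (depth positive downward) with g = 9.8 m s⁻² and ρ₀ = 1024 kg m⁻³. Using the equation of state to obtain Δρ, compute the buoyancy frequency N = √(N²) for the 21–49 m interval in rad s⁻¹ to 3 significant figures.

0.0149 rad s⁻¹

ΔT = -3.8 K, ΔS = -0.06 psu (deep − shallow).
Δρ/ρ₀ = −αΔT + βΔS = 6.84 × 10⁻⁴ − 4.74 × 10⁻⁵ = 6.366 × 10⁻⁴, so Δρ ≈ 0.6519 kg m⁻³.
N² = (g/ρ₀)·Δρ/Δz = g·(Δρ/ρ₀)/Δz = 9.8 × 6.366 × 10⁻⁴ / 28 = 2.2281 × 10⁻⁴ s⁻².
N = √(2.2281 × 10⁻⁴) = 0.014927 rad s⁻¹ ≈ 0.0149 rad s⁻¹.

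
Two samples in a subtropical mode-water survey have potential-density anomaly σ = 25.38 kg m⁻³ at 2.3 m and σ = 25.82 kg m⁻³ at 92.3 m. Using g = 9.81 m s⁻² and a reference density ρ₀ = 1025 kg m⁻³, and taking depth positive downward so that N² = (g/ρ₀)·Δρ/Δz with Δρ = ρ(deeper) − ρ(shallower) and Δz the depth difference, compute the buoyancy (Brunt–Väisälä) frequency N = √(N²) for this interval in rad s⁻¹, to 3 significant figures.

6.84 × 10⁻³ rad s⁻¹

Δρ = 1025.82 − 1025.38 = 0.44 kg m⁻³ over Δz = 92.3 − 2.3 = 90 m.
N² = (9.81/1025) × (0.44/90) = 4.6790 × 10⁻⁵ s⁻².
N = √(4.6790 × 10⁻⁵) = 6.8403 × 10⁻³ rad s⁻¹ ≈ 6.84 × 10⁻³ rad s⁻¹.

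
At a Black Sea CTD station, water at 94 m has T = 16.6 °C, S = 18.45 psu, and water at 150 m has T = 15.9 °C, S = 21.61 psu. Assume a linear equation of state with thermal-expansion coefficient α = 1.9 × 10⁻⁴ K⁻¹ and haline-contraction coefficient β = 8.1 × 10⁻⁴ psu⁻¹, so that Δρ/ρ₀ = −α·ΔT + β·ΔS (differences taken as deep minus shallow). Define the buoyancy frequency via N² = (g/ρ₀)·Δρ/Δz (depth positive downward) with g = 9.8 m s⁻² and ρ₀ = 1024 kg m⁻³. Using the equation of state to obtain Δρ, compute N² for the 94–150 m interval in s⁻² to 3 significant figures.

ΔT = -0.7 K, ΔS = +3.16 psu (deep − shallow).
Δρ/ρ₀ = −αΔT + βΔS = 1.33 × 10⁻⁴ + 2.5596 × 10⁻³ = 2.6926 × 10⁻³, so Δρ ≈ 2.757 kg m⁻³.
N² = (g/ρ₀)·Δρ/Δz = g·(Δρ/ρ₀)/Δz = 9.8 × 2.6926 × 10⁻³ / 56 = 4.7121 × 10⁻⁴ s⁻² ≈ 4.71 × 10⁻⁴ s⁻².

4.71 × 10⁻⁴ s⁻²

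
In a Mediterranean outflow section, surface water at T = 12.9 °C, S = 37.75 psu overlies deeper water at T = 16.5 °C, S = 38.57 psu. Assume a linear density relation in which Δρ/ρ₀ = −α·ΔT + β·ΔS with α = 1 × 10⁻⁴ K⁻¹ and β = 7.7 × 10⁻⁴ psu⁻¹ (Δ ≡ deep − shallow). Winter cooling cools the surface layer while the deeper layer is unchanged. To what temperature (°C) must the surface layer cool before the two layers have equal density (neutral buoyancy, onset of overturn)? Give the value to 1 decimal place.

10.2 °C

Neutral buoyancy requires Δρ = 0, i.e. −α(T_deep − T_surf′) + β(S_deep − S_surf) = 0.
T_surf′ = T_deep − (β/α)·ΔS = 16.5 − (7.7 × 10⁻⁴/1 × 10⁻⁴)·(+0.82) = 10.186 °C.
Cooling required: 12.9 − (10.186) = 2.714 °C.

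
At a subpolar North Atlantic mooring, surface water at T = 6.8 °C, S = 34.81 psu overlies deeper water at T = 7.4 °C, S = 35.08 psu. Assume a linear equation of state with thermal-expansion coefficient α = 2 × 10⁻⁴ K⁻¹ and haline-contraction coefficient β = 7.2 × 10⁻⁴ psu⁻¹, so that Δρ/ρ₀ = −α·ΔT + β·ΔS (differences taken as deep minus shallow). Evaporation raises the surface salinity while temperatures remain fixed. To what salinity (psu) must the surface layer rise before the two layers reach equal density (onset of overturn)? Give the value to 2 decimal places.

34.91 psu

Neutral buoyancy requires −α(T_deep − T_surf) + β(S_deep − S_surf′) = 0.
S_surf′ = S_deep − (α/β)·ΔT = 35.08 − (2 × 10⁻⁴/7.2 × 10⁻⁴)·(+0.6) = 34.9133 psu.
Increase required: 34.9133 − 34.81 = 0.1033 psu.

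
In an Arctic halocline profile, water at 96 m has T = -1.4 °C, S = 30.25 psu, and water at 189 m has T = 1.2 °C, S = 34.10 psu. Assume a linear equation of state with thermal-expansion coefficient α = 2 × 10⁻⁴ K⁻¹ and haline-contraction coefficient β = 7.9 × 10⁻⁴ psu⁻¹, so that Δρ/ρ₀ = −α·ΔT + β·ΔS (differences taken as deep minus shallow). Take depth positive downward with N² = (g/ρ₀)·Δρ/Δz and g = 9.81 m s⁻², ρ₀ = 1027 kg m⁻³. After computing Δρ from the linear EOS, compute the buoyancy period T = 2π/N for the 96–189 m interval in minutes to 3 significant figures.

6.42 min

ΔT = +2.6 K, ΔS = +3.85 psu (deep − shallow).
Δρ/ρ₀ = −αΔT + βΔS = -5.20 × 10⁻⁴ + 3.0415 × 10⁻³ = 2.5215 × 10⁻³, so Δρ ≈ 2.590 kg m⁻³.
N² = (g/ρ₀)·Δρ/Δz = g·(Δρ/ρ₀)/Δz = 9.81 × 2.5215 × 10⁻³ / 93 = 2.6598 × 10⁻⁴ s⁻².
N = √(2.6598 × 10⁻⁴) = 0.016309 rad s⁻¹ → T = 2π/N = 385.26 s = 6.4210 min ≈ 6.42 min.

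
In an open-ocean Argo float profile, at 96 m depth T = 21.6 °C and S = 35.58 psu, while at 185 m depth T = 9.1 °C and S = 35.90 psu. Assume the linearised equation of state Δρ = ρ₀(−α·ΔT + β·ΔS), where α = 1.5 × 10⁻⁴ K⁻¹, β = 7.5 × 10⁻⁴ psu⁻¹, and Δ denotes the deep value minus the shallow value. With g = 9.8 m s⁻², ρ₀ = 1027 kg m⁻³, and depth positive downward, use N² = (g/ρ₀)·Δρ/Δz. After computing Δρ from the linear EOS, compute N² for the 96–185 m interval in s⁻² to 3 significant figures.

2.33 × 10⁻⁴ s⁻²

ΔT = -12.5 K, ΔS = +0.32 psu (deep − shallow).
Δρ/ρ₀ = −αΔT + βΔS = 1.875 × 10⁻³ + 2.40 × 10⁻⁴ = 2.115 × 10⁻³, so Δρ ≈ 2.172 kg m⁻³.
N² = (g/ρ₀)·Δρ/Δz = g·(Δρ/ρ₀)/Δz = 9.8 × 2.115 × 10⁻³ / 89 = 2.3289 × 10⁻⁴ s⁻² ≈ 2.33 × 10⁻⁴ s⁻².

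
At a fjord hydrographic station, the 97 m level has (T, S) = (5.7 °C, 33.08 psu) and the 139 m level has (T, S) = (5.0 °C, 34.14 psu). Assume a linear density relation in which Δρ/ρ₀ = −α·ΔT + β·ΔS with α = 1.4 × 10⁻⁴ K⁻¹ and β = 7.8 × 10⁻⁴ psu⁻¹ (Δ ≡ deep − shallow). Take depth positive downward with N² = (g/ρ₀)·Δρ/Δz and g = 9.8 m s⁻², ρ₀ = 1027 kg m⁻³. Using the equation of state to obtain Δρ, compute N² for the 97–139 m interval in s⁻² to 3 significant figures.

2.16 × 10⁻⁴ s⁻²

ΔT = -0.7 K, ΔS = +1.06 psu (deep − shallow).
Δρ/ρ₀ = −αΔT + βΔS = 9.80 × 10⁻⁵ + 8.268 × 10⁻⁴ = 9.248 × 10⁻⁴, so Δρ ≈ 0.9498 kg m⁻³.
N² = (g/ρ₀)·Δρ/Δz = g·(Δρ/ρ₀)/Δz = 9.8 × 9.248 × 10⁻⁴ / 42 = 2.1579 × 10⁻⁴ s⁻² ≈ 2.16 × 10⁻⁴ s⁻².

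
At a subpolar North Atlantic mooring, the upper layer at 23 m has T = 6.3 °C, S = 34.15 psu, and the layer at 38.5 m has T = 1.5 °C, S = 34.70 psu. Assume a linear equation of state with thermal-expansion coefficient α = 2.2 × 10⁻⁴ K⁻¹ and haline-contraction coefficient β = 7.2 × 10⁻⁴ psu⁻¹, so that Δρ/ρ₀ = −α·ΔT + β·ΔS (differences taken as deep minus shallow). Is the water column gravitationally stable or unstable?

ΔT = 1.5 − 6.3 = -4.8 K and ΔS = 34.70 − 34.15 = +0.55 psu (deep − shallow).
−αΔT = 1.056 × 10⁻³; βΔS = 3.96 × 10⁻⁴; sum Δρ/ρ₀ = 1.452 × 10⁻³.
Δρ/ρ₀ > 0, so Δρ > 0: deeper water is denser → statically stable.

stable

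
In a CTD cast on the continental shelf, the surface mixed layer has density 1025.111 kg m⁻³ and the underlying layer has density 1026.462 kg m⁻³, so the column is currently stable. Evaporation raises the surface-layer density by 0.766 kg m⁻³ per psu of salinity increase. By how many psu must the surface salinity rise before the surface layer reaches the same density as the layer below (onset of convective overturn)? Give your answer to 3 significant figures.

Density deficit of the surface layer: 1026.462 − 1025.111 = 1.351 kg m⁻³.
Required change = 1.351 / 0.766 = 1.76 psu.

1.76 psu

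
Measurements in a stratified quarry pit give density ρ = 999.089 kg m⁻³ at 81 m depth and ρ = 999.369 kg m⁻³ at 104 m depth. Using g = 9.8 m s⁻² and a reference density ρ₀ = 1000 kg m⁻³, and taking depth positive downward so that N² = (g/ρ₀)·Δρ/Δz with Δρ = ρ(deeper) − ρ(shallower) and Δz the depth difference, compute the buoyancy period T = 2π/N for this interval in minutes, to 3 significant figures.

9.59 min

Δρ = 999.369 − 999.089 = 0.280 kg m⁻³ over Δz = 104 − 81 = 23 m.
N² = (9.8/1000) × (0.280/23) = 1.1930 × 10⁻⁴ s⁻².
N = √(1.1930 × 10⁻⁴) = 0.010922 rad s⁻¹, so T = 2π/N = 575.28 s = 9.5880 min ≈ 9.59 min.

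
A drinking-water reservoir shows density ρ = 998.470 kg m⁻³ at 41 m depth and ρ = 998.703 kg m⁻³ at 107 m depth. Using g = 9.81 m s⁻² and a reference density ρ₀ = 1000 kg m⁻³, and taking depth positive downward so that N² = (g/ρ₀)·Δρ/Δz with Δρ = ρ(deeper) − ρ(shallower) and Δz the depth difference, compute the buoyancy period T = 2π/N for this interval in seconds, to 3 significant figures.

Δρ = 998.703 − 998.470 = 0.233 kg m⁻³ over Δz = 107 − 41 = 66 m.
N² = (9.81/1000) × (0.233/66) = 3.4632 × 10⁻⁵ s⁻².
N = √(3.4632 × 10⁻⁵) = 5.8849 × 10⁻³ rad s⁻¹, so T = 2π/N = 1.0677 × 10³ s ≈ 1.07 × 10³ s.

1.07 × 10³ s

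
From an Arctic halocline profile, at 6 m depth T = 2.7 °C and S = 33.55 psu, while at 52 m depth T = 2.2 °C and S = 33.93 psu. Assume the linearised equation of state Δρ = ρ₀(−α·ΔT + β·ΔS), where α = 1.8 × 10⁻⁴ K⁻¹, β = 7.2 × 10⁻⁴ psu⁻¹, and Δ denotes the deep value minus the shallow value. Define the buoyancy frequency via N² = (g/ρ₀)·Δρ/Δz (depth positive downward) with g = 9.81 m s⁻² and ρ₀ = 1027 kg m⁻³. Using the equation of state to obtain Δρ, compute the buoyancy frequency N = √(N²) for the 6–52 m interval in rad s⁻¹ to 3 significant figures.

8.81 × 10⁻³ rad s⁻¹

ΔT = -0.5 K, ΔS = +0.38 psu (deep − shallow).
Δρ/ρ₀ = −αΔT + βΔS = 9.00 × 10⁻⁵ + 2.736 × 10⁻⁴ = 3.636 × 10⁻⁴, so Δρ ≈ 0.3734 kg m⁻³.
N² = (g/ρ₀)·Δρ/Δz = g·(Δρ/ρ₀)/Δz = 9.81 × 3.636 × 10⁻⁴ / 46 = 7.7542 × 10⁻⁵ s⁻².
N = √(7.7542 × 10⁻⁵) = 8.8058 × 10⁻³ rad s⁻¹ ≈ 8.81 × 10⁻³ rad s⁻¹.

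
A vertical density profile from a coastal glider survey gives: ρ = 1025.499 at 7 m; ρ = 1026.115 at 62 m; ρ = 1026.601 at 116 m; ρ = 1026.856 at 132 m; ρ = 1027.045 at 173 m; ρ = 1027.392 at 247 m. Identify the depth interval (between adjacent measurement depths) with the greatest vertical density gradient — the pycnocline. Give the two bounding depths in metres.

Compute the density gradient over each adjacent pair:
  7–62 m: Δρ/Δz = 0.616/55 = 0.011 kg m⁻⁴
  62–116 m: Δρ/Δz = 0.486/54 = 9.0 × 10⁻³ kg m⁻⁴
  116–132 m: Δρ/Δz = 0.255/16 = 0.016 kg m⁻⁴
  132–173 m: Δρ/Δz = 0.189/41 = 4.6 × 10⁻³ kg m⁻⁴
  173–247 m: Δρ/Δz = 0.347/74 = 4.7 × 10⁻³ kg m⁻⁴
The largest gradient is in the 116–132 m interval — the pycnocline.

116–132 m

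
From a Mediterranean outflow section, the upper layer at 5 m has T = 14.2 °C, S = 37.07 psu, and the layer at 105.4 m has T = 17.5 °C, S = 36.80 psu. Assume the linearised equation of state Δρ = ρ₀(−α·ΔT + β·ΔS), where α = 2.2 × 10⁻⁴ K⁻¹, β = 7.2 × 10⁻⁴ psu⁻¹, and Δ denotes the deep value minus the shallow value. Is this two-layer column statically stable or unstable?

ΔT = 17.5 − 14.2 = +3.3 K and ΔS = 36.80 − 37.07 = -0.27 psu (deep − shallow).
−αΔT = -7.26 × 10⁻⁴; βΔS = -1.944 × 10⁻⁴; sum Δρ/ρ₀ = -9.204 × 10⁻⁴.
Δρ/ρ₀ < 0, so Δρ < 0: deeper water is lighter → statically unstable; the column would overturn.

unstable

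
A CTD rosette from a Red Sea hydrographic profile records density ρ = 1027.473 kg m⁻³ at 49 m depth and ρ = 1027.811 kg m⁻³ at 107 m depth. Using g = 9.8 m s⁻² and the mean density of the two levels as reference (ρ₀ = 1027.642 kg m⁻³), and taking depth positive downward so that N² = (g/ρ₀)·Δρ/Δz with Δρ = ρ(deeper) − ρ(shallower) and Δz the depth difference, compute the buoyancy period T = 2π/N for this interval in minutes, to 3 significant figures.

Δρ = 1027.811 − 1027.473 = 0.338 kg m⁻³ over Δz = 107 − 49 = 58 m.
N² = (9.8/1027.642) × (0.338/58) = 5.5574 × 10⁻⁵ s⁻².
N = √(5.5574 × 10⁻⁵) = 7.4548 × 10⁻³ rad s⁻¹, so T = 2π/N = 842.84 s = 14.047 min ≈ 14.0 min.

14.0 min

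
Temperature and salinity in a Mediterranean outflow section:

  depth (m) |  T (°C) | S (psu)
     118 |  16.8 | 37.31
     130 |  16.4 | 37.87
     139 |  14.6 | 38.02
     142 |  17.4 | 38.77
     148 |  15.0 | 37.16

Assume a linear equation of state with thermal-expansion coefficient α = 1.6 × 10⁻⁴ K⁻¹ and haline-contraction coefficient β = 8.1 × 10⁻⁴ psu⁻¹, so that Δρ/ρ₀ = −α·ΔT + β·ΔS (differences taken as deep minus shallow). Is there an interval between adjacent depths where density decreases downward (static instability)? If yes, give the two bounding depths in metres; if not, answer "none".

Evaluate Δρ/ρ₀ = −αΔT + βΔS across each adjacent pair:
  118–130 m: −αΔT+βΔS = −(1.6 × 10⁻⁴)(-0.4)+(8.1 × 10⁻⁴)(+0.56) = 5.2 × 10⁻⁴ → stable
  130–139 m: −αΔT+βΔS = −(1.6 × 10⁻⁴)(-1.8)+(8.1 × 10⁻⁴)(+0.15) = 4.1 × 10⁻⁴ → stable
  139–142 m: −αΔT+βΔS = −(1.6 × 10⁻⁴)(+2.8)+(8.1 × 10⁻⁴)(+0.75) = 1.6 × 10⁻⁴ → stable
  142–148 m: −αΔT+βΔS = −(1.6 × 10⁻⁴)(-2.4)+(8.1 × 10⁻⁴)(-1.61) = -9.2 × 10⁻⁴ → UNSTABLE
The 142–148 m interval has Δρ < 0: lighter water underlies denser water.

142–148 m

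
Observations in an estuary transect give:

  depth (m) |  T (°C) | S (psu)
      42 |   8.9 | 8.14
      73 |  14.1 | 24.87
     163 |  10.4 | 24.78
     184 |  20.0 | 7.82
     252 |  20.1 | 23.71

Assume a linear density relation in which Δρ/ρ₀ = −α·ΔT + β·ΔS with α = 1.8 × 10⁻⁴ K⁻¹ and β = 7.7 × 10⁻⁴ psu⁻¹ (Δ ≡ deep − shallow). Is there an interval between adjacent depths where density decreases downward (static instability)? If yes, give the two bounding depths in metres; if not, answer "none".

163–184 m

Evaluate Δρ/ρ₀ = −αΔT + βΔS across each adjacent pair:
  42–73 m: −αΔT+βΔS = −(1.8 × 10⁻⁴)(+5.2)+(7.7 × 10⁻⁴)(+16.73) = 0.012 → stable
  73–163 m: −αΔT+βΔS = −(1.8 × 10⁻⁴)(-3.7)+(7.7 × 10⁻⁴)(-0.09) = 6.0 × 10⁻⁴ → stable
  163–184 m: −αΔT+βΔS = −(1.8 × 10⁻⁴)(+9.6)+(7.7 × 10⁻⁴)(-16.96) = -0.015 → UNSTABLE
  184–252 m: −αΔT+βΔS = −(1.8 × 10⁻⁴)(+0.1)+(7.7 × 10⁻⁴)(+15.89) = 0.012 → stable
The 163–184 m interval has Δρ < 0: lighter water underlies denser water.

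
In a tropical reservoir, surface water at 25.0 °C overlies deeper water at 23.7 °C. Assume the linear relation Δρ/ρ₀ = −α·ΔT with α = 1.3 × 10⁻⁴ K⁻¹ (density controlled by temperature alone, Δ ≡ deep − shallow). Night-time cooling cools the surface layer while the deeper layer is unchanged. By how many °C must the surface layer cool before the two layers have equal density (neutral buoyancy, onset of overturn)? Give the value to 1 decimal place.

With temperature the only control, equal density requires T_surf′ = T_deep.
T_surf′ = 23.7 °C.
Cooling required: 25.0 − 23.7 = 1.3 °C.

1.3 °C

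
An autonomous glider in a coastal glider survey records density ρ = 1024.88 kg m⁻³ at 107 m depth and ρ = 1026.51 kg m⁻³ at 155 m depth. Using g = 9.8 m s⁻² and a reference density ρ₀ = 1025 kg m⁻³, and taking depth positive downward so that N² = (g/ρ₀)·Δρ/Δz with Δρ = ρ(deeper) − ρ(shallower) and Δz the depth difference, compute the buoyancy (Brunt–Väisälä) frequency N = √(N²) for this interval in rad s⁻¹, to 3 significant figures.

Δρ = 1026.51 − 1024.88 = 1.63 kg m⁻³ over Δz = 155 − 107 = 48 m.
N² = (9.8/1025) × (1.63/48) = 3.2467 × 10⁻⁴ s⁻².
N = √(3.2467 × 10⁻⁴) = 0.018019 rad s⁻¹ ≈ 0.0180 rad s⁻¹.
Since Δρ > 0 the layer is stably stratified.

0.0180 rad s⁻¹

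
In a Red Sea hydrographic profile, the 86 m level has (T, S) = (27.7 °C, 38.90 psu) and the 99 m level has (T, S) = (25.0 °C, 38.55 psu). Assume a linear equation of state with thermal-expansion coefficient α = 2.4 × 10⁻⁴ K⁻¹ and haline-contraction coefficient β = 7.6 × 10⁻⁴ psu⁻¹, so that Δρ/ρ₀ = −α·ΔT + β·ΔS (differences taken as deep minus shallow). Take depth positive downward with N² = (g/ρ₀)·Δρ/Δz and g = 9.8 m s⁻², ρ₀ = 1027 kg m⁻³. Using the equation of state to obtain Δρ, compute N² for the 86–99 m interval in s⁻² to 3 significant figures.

2.88 × 10⁻⁴ s⁻²

ΔT = -2.7 K, ΔS = -0.35 psu (deep − shallow).
Δρ/ρ₀ = −αΔT + βΔS = 6.48 × 10⁻⁴ − 2.66 × 10⁻⁴ = 3.82 × 10⁻⁴, so Δρ ≈ 0.3923 kg m⁻³.
N² = (g/ρ₀)·Δρ/Δz = g·(Δρ/ρ₀)/Δz = 9.8 × 3.82 × 10⁻⁴ / 13 = 2.8797 × 10⁻⁴ s⁻² ≈ 2.88 × 10⁻⁴ s⁻².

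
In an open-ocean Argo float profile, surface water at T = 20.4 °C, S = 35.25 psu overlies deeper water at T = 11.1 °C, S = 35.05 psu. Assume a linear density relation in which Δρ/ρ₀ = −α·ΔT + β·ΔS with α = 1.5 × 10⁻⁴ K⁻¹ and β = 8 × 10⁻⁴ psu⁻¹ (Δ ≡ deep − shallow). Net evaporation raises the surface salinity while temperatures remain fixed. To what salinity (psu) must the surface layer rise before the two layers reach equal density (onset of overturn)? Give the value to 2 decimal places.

Neutral buoyancy requires −α(T_deep − T_surf) + β(S_deep − S_surf′) = 0.
S_surf′ = S_deep − (α/β)·ΔT = 35.05 − (1.5 × 10⁻⁴/8 × 10⁻⁴)·(-9.3) = 36.7937 psu.
Increase required: 36.7937 − 35.25 = 1.5437 psu.

36.79 psu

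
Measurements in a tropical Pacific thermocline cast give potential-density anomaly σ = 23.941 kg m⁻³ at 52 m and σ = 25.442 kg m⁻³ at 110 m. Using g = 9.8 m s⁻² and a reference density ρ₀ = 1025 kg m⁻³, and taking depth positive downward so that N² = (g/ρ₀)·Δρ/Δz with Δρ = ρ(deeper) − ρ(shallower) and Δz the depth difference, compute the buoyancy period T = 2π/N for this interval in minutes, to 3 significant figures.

Δρ = 1025.442 − 1023.941 = 1.501 kg m⁻³ over Δz = 110 − 52 = 58 m.
N² = (9.8/1025) × (1.501/58) = 2.4743 × 10⁻⁴ s⁻².
N = √(2.4743 × 10⁻⁴) = 0.015730 rad s⁻¹, so T = 2π/N = 399.44 s = 6.6573 min ≈ 6.66 min.
N² > 0, so the interval is statically stable.

6.66 min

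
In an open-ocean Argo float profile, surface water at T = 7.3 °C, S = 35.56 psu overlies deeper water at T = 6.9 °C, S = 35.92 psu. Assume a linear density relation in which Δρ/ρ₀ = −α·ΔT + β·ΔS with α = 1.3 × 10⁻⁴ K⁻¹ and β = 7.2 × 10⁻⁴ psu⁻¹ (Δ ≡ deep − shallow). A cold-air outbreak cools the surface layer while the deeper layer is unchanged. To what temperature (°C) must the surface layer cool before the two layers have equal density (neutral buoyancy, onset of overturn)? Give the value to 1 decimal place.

Neutral buoyancy requires Δρ = 0, i.e. −α(T_deep − T_surf′) + β(S_deep − S_surf) = 0.
T_surf′ = T_deep − (β/α)·ΔS = 6.9 − (7.2 × 10⁻⁴/1.3 × 10⁻⁴)·(+0.36) = 4.906 °C.
Cooling required: 7.3 − (4.906) = 2.394 °C.

4.9 °C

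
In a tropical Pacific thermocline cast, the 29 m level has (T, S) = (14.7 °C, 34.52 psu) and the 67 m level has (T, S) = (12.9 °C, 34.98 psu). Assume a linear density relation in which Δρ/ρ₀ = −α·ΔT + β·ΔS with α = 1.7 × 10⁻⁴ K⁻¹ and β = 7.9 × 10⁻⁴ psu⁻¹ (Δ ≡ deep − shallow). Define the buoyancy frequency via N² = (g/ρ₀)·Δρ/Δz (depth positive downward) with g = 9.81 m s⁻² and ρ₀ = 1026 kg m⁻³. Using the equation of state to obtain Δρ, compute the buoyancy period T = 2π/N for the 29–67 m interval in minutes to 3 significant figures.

ΔT = -1.8 K, ΔS = +0.46 psu (deep − shallow).
Δρ/ρ₀ = −αΔT + βΔS = 3.06 × 10⁻⁴ + 3.634 × 10⁻⁴ = 6.694 × 10⁻⁴, so Δρ ≈ 0.6868 kg m⁻³.
N² = (g/ρ₀)·Δρ/Δz = g·(Δρ/ρ₀)/Δz = 9.81 × 6.694 × 10⁻⁴ / 38 = 1.7281 × 10⁻⁴ s⁻².
N = √(1.7281 × 10⁻⁴) = 0.013146 rad s⁻¹ → T = 2π/N = 477.95 s = 7.9658 min ≈ 7.97 min.

7.97 min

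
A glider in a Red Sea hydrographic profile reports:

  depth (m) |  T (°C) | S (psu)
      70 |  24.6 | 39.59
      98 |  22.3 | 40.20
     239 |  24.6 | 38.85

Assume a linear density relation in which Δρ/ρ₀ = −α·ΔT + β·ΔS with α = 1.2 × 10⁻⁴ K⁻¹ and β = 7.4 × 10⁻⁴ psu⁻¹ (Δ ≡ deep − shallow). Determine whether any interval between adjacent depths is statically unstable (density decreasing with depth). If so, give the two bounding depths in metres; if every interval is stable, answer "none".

98–239 m

Evaluate Δρ/ρ₀ = −αΔT + βΔS across each adjacent pair:
  70–98 m: −αΔT+βΔS = −(1.2 × 10⁻⁴)(-2.3)+(7.4 × 10⁻⁴)(+0.61) = 7.3 × 10⁻⁴ → stable
  98–239 m: −αΔT+βΔS = −(1.2 × 10⁻⁴)(+2.3)+(7.4 × 10⁻⁴)(-1.35) = -1.3 × 10⁻³ → UNSTABLE
The 98–239 m interval has Δρ < 0: lighter water underlies denser water.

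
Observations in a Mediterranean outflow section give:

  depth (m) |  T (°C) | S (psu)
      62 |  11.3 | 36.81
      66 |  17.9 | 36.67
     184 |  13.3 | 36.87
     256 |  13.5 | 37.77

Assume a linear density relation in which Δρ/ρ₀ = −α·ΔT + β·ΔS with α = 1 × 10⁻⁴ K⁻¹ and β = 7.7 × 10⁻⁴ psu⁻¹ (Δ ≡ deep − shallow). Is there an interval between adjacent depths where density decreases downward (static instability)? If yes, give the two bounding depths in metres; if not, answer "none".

62–66 m

Evaluate Δρ/ρ₀ = −αΔT + βΔS across each adjacent pair:
  62–66 m: −αΔT+βΔS = −(1 × 10⁻⁴)(+6.6)+(7.7 × 10⁻⁴)(-0.14) = -7.7 × 10⁻⁴ → UNSTABLE
  66–184 m: −αΔT+βΔS = −(1 × 10⁻⁴)(-4.6)+(7.7 × 10⁻⁴)(+0.20) = 6.1 × 10⁻⁴ → stable
  184–256 m: −αΔT+βΔS = −(1 × 10⁻⁴)(+0.2)+(7.7 × 10⁻⁴)(+0.90) = 6.7 × 10⁻⁴ → stable
The 62–66 m interval has Δρ < 0: lighter water underlies denser water.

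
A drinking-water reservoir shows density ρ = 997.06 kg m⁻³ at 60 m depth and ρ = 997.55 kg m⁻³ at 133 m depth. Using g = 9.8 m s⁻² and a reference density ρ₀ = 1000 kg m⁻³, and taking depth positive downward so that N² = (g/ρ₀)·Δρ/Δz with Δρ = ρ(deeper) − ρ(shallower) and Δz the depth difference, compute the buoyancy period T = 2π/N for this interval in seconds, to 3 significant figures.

775 s

Δρ = 997.55 − 997.06 = 0.49 kg m⁻³ over Δz = 133 − 60 = 73 m.
N² = (9.8/1000) × (0.49/73) = 6.5781 × 10⁻⁵ s⁻².
N = √(6.5781 × 10⁻⁵) = 8.1105 × 10⁻³ rad s⁻¹, so T = 2π/N = 774.70 s ≈ 775 s.
A positive N² confirms static stability across the interval.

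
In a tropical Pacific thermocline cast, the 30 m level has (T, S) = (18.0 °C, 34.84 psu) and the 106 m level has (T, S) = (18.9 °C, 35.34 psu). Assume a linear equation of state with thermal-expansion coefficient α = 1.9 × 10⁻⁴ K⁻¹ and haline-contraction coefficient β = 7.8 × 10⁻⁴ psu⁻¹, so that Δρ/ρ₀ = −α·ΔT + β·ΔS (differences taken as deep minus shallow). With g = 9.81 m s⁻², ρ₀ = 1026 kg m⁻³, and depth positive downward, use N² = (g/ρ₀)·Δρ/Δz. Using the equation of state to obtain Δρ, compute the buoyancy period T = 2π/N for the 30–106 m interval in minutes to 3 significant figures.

ΔT = +0.9 K, ΔS = +0.50 psu (deep − shallow).
Δρ/ρ₀ = −αΔT + βΔS = -1.71 × 10⁻⁴ + 3.90 × 10⁻⁴ = 2.19 × 10⁻⁴, so Δρ ≈ 0.2247 kg m⁻³.
N² = (g/ρ₀)·Δρ/Δz = g·(Δρ/ρ₀)/Δz = 9.81 × 2.19 × 10⁻⁴ / 76 = 2.8268 × 10⁻⁵ s⁻².
N = √(2.8268 × 10⁻⁵) = 5.3168 × 10⁻³ rad s⁻¹ → T = 2π/N = 1.1818 × 10³ s = 19.697 min ≈ 19.7 min.

19.7 min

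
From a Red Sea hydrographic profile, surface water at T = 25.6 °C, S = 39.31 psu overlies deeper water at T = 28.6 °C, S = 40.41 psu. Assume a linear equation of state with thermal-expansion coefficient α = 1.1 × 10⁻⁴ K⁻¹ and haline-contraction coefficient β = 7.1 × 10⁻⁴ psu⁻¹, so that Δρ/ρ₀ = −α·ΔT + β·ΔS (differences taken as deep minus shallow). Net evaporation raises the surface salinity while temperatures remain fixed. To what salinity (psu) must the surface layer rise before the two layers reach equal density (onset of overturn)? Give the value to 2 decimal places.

Neutral buoyancy requires −α(T_deep − T_surf) + β(S_deep − S_surf′) = 0.
S_surf′ = S_deep − (α/β)·ΔT = 40.41 − (1.1 × 10⁻⁴/7.1 × 10⁻⁴)·(+3.0) = 39.9452 psu.
Increase required: 39.9452 − 39.31 = 0.6352 psu.

39.95 psu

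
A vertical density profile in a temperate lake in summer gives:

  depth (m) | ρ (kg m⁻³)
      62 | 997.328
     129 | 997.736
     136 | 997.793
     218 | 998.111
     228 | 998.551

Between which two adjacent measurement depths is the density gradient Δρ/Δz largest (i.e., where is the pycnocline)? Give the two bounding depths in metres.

218–228 m

Compute the density gradient over each adjacent pair:
  62–129 m: Δρ/Δz = 0.408/67 = 6.1 × 10⁻³ kg m⁻⁴
  129–136 m: Δρ/Δz = 0.057/7 = 8.1 × 10⁻³ kg m⁻⁴
  136–218 m: Δρ/Δz = 0.318/82 = 3.9 × 10⁻³ kg m⁻⁴
  218–228 m: Δρ/Δz = 0.440/10 = 0.044 kg m⁻⁴
The largest gradient is in the 218–228 m interval — the pycnocline.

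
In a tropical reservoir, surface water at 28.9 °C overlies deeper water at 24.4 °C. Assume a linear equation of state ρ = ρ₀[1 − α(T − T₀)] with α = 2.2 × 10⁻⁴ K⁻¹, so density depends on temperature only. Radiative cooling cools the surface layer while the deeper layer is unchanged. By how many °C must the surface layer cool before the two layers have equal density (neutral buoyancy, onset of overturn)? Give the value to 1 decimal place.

4.5 °C

With temperature the only control, equal density requires T_surf′ = T_deep.
T_surf′ = 24.4 °C.
Cooling required: 28.9 − 24.4 = 4.5 °C.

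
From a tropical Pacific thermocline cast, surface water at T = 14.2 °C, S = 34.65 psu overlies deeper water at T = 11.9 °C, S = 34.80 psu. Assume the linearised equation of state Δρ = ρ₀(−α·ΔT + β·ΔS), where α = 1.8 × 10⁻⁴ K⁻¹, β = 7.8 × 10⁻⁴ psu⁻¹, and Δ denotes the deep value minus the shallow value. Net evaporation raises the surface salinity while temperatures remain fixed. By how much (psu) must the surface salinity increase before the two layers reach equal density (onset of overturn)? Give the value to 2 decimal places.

Neutral buoyancy requires −α(T_deep − T_surf) + β(S_deep − S_surf′) = 0.
S_surf′ = S_deep − (α/β)·ΔT = 34.80 − (1.8 × 10⁻⁴/7.8 × 10⁻⁴)·(-2.3) = 35.3308 psu.
Increase required: 35.3308 − 34.65 = 0.6808 psu.

0.68 psu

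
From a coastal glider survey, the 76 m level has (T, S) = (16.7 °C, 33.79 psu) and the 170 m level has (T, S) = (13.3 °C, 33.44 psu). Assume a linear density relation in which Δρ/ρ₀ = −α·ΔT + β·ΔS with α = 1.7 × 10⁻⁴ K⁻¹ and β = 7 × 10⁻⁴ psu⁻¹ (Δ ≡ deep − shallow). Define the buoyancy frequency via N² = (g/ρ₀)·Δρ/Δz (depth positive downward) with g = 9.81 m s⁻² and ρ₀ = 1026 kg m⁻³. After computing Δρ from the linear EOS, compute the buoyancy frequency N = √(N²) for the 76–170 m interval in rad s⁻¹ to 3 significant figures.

ΔT = -3.4 K, ΔS = -0.35 psu (deep − shallow).
Δρ/ρ₀ = −αΔT + βΔS = 5.78 × 10⁻⁴ − 2.45 × 10⁻⁴ = 3.33 × 10⁻⁴, so Δρ ≈ 0.3417 kg m⁻³.
N² = (g/ρ₀)·Δρ/Δz = g·(Δρ/ρ₀)/Δz = 9.81 × 3.33 × 10⁻⁴ / 94 = 3.4752 × 10⁻⁵ s⁻².
N = √(3.4752 × 10⁻⁵) = 5.8951 × 10⁻³ rad s⁻¹ ≈ 5.90 × 10⁻³ rad s⁻¹.

5.90 × 10⁻³ rad s⁻¹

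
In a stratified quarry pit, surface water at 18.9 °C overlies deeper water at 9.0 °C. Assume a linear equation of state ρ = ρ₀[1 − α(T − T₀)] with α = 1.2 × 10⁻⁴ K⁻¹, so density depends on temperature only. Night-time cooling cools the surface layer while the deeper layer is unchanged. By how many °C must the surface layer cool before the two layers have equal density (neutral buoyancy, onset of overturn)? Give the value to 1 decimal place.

9.9 °C

With temperature the only control, equal density requires T_surf′ = T_deep.
T_surf′ = 9.0 °C.
Cooling required: 18.9 − 9.0 = 9.9 °C.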